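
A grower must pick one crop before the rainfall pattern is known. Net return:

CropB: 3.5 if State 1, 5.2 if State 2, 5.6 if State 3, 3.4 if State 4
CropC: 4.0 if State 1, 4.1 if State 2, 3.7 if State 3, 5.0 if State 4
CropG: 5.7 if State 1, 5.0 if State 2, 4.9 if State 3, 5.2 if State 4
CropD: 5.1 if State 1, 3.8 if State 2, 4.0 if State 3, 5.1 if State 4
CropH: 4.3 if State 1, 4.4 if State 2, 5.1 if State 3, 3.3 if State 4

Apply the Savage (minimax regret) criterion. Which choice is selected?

Column bests: State 1=5.7, State 2=5.2, State 3=5.6, State 4=5.2.
CropB regrets: 2.2, 0.0, 0.0, 1.8 → max 2.2
CropC regrets: 1.7, 1.1, 1.9, 0.2 → max 1.9
CropG regrets: 0.0, 0.2, 0.7, 0.0 → max 0.7
CropD regrets: 0.6, 1.4, 1.6, 0.1 → max 1.6
CropH regrets: 1.4, 0.8, 0.5, 1.9 → max 1.9
Smallest max regret = 0.7 → CropG.

CropG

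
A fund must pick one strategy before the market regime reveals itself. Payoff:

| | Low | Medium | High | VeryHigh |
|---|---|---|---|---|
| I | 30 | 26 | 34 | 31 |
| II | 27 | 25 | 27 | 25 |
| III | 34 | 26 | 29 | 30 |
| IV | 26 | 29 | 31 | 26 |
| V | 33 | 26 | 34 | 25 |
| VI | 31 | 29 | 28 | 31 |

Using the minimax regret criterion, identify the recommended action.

Column bests: Low=34, Medium=29, High=34, VeryHigh=31.
I regrets: 4, 3, 0, 0 → max 4
II regrets: 7, 4, 7, 6 → max 7
III regrets: 0, 3, 5, 1 → max 5
IV regrets: 8, 0, 3, 5 → max 8
V regrets: 1, 3, 0, 6 → max 6
VI regrets: 3, 0, 6, 0 → max 6
Smallest max regret = 4 → I.

I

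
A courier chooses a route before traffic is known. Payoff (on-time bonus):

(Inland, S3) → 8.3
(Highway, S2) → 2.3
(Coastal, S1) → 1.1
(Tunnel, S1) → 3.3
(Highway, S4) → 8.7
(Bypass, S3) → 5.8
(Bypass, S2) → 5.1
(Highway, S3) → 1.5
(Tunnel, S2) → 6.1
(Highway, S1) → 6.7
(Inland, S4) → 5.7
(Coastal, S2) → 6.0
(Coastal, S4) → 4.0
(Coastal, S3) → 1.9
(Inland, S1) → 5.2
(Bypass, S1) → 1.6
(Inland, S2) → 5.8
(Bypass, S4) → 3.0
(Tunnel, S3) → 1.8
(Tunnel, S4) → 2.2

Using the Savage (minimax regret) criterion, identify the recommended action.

Column bests: S1=6.7, S2=6.1, S3=8.3, S4=8.7.
Bypass regrets: 5.1, 1.0, 2.5, 5.7 → max 5.7
Highway regrets: 0.0, 3.8, 6.8, 0.0 → max 6.8
Tunnel regrets: 3.4, 0.0, 6.5, 6.5 → max 6.5
Coastal regrets: 5.6, 0.1, 6.4, 4.7 → max 6.4
Inland regrets: 1.5, 0.3, 0.0, 3.0 → max 3.0
Smallest max regret = 3.0 → Inland.

Inland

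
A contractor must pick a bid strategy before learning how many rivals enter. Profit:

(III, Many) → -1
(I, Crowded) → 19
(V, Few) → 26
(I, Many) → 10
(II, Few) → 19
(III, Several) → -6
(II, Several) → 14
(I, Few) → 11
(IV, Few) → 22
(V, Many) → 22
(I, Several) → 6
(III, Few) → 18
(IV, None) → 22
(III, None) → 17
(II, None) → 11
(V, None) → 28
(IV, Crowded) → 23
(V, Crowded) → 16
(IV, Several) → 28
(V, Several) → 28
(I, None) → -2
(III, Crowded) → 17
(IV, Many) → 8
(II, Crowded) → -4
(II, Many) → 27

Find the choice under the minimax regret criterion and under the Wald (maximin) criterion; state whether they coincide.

Column bests: None=28, Few=26, Several=28, Many=27, Crowded=23.
I regrets: 30, 15, 22, 17, 4 → max 30
II regrets: 17, 7, 14, 0, 27 → max 27
III regrets: 11, 8, 34, 28, 6 → max 34
IV regrets: 6, 4, 0, 19, 0 → max 19
V regrets: 0, 0, 0, 5, 7 → max 7
Smallest max regret = 7 → V.
Row minima: I=-2, II=-4, III=-6, IV=8, V=16
Best worst-case = 16 → V.

minimax regret → V; maximin → V (agree)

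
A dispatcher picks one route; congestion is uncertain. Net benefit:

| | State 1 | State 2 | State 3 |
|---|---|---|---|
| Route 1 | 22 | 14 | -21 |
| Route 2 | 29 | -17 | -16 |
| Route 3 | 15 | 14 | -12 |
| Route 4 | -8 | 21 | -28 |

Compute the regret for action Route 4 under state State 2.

Best payoff under State 2 is 21.
Regret = 21 − 21 = 0.

0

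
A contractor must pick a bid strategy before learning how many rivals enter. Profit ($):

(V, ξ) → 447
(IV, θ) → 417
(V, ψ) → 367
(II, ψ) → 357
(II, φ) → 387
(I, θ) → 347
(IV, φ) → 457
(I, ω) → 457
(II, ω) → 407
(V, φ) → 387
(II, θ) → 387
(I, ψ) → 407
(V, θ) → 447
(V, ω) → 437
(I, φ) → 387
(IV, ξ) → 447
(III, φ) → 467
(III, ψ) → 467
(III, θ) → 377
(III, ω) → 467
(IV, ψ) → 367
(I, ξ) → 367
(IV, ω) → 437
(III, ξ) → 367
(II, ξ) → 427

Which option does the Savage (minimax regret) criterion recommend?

Column bests: θ=447, φ=467, ψ=467, ω=467, ξ=447.
I regrets: 100, 80, 60, 10, 80 → max 100
II regrets: 60, 80, 110, 60, 20 → max 110
III regrets: 70, 0, 0, 0, 80 → max 80
IV regrets: 30, 10, 100, 30, 0 → max 100
V regrets: 0, 80, 100, 30, 0 → max 100
Smallest max regret = 80 → III.

III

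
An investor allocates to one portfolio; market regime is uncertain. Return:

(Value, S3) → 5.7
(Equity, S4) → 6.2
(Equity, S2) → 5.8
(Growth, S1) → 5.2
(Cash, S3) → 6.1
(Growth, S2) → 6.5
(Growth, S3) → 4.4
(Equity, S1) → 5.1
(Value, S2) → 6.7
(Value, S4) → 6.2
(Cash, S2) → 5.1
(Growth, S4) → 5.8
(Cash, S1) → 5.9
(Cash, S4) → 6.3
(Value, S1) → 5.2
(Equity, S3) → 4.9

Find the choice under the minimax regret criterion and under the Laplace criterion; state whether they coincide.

minimax regret → Value; laplace → Value (agree)

Column bests: S1=5.9, S2=6.7, S3=6.1, S4=6.3.
Value regrets: 0.7, 0.0, 0.4, 0.1 → max 0.7
Equity regrets: 0.8, 0.9, 1.2, 0.1 → max 1.2
Cash regrets: 0.0, 1.6, 0.0, 0.0 → max 1.6
Growth regrets: 0.7, 0.2, 1.7, 0.5 → max 1.7
Smallest max regret = 0.7 → Value.
Row averages: Value=5.95, Equity=5.5, Cash=5.85, Growth=5.475
Highest average = 5.95 → Value.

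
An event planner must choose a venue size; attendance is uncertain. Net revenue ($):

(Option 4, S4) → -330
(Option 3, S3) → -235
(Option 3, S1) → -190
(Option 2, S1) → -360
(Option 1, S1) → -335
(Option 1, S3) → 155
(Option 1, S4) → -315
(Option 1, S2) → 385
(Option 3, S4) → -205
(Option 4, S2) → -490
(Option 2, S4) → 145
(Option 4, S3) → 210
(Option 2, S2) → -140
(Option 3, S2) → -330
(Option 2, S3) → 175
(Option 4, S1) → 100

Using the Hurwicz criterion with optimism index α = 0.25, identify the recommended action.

Option 1: 0.25·385 + 0.75·(-335) = -155
Option 2: 0.25·175 + 0.75·(-360) = -226.25
Option 3: 0.25·(-190) + 0.75·(-330) = -295
Option 4: 0.25·210 + 0.75·(-490) = -315
Highest Hurwicz score = -155 → Option 1.

Option 1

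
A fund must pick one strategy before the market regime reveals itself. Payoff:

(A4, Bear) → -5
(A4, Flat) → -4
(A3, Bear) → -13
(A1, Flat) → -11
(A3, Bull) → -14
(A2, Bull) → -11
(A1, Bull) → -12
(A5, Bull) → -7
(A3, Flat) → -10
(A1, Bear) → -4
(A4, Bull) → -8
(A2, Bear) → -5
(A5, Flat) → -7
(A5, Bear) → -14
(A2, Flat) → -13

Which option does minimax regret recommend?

A4

Column bests: Bear=-4, Flat=-4, Bull=-7.
A1 regrets: 0, 7, 5 → max 7
A2 regrets: 1, 9, 4 → max 9
A3 regrets: 9, 6, 7 → max 9
A4 regrets: 1, 0, 1 → max 1
A5 regrets: 10, 3, 0 → max 10
Smallest max regret = 1 → A4.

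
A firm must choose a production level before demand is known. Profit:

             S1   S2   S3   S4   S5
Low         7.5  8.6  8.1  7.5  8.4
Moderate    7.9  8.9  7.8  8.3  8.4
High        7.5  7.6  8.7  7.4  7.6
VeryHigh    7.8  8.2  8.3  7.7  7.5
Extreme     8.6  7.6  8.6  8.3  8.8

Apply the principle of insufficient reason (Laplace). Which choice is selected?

Extreme

Row averages: Low=8.02, Moderate=8.26, High=7.76, VeryHigh=7.9, Extreme=8.38
Highest average = 8.38 → Extreme.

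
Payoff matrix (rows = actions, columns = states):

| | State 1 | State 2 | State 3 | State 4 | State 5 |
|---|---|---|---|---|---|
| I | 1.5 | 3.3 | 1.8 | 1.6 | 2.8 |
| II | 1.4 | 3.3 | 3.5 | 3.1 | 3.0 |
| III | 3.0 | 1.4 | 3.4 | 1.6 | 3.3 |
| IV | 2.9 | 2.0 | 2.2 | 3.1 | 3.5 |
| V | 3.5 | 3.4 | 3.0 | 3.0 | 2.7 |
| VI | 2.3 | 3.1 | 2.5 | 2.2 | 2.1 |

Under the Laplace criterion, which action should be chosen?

Row averages: I=2.2, II=2.86, III=2.54, IV=2.74, V=3.12, VI=2.44
Highest average = 3.12 → V.

V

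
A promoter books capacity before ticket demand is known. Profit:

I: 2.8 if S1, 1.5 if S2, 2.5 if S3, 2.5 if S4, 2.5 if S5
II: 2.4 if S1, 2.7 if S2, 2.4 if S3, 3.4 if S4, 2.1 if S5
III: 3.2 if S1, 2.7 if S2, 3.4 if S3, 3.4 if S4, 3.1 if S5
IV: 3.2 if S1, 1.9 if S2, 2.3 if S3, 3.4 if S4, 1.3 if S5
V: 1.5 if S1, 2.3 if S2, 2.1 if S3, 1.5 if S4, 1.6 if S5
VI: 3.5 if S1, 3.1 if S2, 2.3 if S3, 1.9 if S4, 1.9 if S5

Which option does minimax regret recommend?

Column bests: S1=3.5, S2=3.1, S3=3.4, S4=3.4, S5=3.1.
I regrets: 0.7, 1.6, 0.9, 0.9, 0.6 → max 1.6
II regrets: 1.1, 0.4, 1.0, 0.0, 1.0 → max 1.1
III regrets: 0.3, 0.4, 0.0, 0.0, 0.0 → max 0.4
IV regrets: 0.3, 1.2, 1.1, 0.0, 1.8 → max 1.8
V regrets: 2.0, 0.8, 1.3, 1.9, 1.5 → max 2.0
VI regrets: 0.0, 0.0, 1.1, 1.5, 1.2 → max 1.5
Smallest max regret = 0.4 → III.

III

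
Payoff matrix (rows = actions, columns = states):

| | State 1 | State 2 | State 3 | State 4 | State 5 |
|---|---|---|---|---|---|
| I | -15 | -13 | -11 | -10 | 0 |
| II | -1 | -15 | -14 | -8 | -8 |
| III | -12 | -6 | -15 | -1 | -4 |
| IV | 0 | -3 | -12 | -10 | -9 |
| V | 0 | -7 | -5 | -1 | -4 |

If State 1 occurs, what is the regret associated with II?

1

Best payoff under State 1 is 0.
Regret = 0 − (-1) = 1.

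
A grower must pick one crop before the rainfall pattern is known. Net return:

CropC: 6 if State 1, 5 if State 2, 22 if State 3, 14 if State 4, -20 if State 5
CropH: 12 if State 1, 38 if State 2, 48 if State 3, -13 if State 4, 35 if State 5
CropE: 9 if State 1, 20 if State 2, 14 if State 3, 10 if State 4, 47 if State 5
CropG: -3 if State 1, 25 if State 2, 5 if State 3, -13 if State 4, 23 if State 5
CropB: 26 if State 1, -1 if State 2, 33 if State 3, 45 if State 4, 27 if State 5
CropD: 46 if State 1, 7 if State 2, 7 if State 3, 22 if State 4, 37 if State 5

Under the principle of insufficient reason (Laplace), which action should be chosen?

Row averages: CropC=5.4, CropH=24, CropE=20, CropG=7.4, CropB=26, CropD=23.8
Highest average = 26 → CropB.

CropB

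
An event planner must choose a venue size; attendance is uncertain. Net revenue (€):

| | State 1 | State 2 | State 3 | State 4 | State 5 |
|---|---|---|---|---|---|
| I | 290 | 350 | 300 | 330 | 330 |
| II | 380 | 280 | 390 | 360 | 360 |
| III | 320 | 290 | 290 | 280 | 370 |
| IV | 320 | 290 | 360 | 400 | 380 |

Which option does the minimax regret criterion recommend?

IV

Column bests: State 1=380, State 2=350, State 3=390, State 4=400, State 5=380.
I regrets: 90, 0, 90, 70, 50 → max 90
II regrets: 0, 70, 0, 40, 20 → max 70
III regrets: 60, 60, 100, 120, 10 → max 120
IV regrets: 60, 60, 30, 0, 0 → max 60
Smallest max regret = 60 → IV.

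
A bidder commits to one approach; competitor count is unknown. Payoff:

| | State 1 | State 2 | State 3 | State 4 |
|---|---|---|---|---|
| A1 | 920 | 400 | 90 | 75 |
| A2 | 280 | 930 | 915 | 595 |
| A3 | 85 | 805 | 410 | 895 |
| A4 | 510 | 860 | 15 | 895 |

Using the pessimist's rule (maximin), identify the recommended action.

A2

Row minima: A1=75, A2=280, A3=85, A4=15
Best worst-case = 280 → A2.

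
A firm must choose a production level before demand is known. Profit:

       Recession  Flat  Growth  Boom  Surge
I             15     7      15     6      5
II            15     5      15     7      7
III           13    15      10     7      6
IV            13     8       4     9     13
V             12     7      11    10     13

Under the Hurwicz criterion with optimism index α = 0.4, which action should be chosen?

I: 0.4·15 + 0.6·5 = 9
II: 0.4·15 + 0.6·5 = 9
III: 0.4·15 + 0.6·6 = 9.6
IV: 0.4·13 + 0.6·4 = 7.6
V: 0.4·13 + 0.6·7 = 9.4
Highest Hurwicz score = 9.6 → III.

III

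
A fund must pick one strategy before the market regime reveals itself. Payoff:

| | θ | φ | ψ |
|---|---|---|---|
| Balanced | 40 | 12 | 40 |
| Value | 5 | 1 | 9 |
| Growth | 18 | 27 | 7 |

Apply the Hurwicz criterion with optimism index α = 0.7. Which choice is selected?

Balanced: 0.7·40 + 0.3·12 = 31.6
Value: 0.7·9 + 0.3·1 = 6.6
Growth: 0.7·27 + 0.3·7 = 21
Highest Hurwicz score = 31.6 → Balanced.

Balanced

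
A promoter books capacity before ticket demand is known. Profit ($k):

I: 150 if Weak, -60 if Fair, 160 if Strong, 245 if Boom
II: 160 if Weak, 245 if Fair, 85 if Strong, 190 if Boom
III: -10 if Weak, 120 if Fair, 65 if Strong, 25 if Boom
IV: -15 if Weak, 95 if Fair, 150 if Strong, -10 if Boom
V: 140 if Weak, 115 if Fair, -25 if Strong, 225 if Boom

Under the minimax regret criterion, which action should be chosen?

Column bests: Weak=160, Fair=245, Strong=160, Boom=245.
I regrets: 10, 305, 0, 0 → max 305
II regrets: 0, 0, 75, 55 → max 75
III regrets: 170, 125, 95, 220 → max 220
IV regrets: 175, 150, 10, 255 → max 255
V regrets: 20, 130, 185, 20 → max 185
Smallest max regret = 75 → II.

II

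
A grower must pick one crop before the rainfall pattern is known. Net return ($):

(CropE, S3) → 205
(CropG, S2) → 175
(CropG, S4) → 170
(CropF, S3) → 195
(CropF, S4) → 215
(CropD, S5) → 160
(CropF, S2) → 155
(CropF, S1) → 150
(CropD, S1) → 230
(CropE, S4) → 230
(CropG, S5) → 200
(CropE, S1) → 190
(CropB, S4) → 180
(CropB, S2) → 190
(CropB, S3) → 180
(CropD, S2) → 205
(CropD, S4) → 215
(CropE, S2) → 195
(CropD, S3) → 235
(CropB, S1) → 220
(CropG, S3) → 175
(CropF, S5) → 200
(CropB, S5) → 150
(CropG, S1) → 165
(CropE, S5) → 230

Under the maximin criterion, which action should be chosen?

Row minima: CropG=165, CropF=150, CropE=190, CropD=160, CropB=150
Best worst-case = 190 → CropE.

CropE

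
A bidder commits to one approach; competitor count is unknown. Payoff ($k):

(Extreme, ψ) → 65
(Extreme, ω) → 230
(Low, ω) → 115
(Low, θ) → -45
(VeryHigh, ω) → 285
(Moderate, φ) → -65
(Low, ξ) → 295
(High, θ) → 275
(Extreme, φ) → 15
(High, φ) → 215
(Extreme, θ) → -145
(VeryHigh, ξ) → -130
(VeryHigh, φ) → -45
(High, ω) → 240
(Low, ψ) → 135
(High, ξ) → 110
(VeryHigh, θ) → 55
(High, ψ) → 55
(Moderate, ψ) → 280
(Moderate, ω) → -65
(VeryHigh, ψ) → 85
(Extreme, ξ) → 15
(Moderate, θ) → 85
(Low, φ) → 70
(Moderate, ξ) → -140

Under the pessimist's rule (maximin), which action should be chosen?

High

Row minima: Low=-45, Moderate=-140, High=55, VeryHigh=-130, Extreme=-145
Best worst-case = 55 → High.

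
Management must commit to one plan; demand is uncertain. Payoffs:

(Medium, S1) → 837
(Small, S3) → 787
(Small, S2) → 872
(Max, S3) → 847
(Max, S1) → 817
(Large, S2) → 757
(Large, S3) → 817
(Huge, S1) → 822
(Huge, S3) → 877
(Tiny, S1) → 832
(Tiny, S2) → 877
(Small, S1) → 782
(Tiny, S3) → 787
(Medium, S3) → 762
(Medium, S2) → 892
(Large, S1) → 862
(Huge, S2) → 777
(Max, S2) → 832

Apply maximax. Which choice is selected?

Row maxima: Tiny=877, Small=872, Medium=892, Large=862, Huge=877, Max=847
Best best-case = 892 → Medium.

Medium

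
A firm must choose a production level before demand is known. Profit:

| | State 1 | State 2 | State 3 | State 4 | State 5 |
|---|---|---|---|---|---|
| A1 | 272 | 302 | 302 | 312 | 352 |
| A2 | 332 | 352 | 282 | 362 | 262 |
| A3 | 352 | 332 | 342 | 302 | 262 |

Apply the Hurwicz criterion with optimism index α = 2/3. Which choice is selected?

A2

A1: 2/3·352 + 1/3·272 = 976/3
A2: 2/3·362 + 1/3·262 = 986/3
A3: 2/3·352 + 1/3·262 = 322
Highest Hurwicz score = 986/3 → A2.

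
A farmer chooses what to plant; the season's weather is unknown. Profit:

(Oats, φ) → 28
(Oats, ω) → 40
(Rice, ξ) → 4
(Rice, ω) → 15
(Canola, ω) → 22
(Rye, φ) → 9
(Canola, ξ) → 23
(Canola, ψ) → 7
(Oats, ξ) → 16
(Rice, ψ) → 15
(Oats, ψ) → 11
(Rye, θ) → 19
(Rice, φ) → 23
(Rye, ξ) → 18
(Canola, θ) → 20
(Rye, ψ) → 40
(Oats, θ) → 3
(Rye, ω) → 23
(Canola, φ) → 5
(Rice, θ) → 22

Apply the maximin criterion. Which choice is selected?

Rye

Row minima: Rye=9, Oats=3, Rice=4, Canola=5
Best worst-case = 9 → Rye.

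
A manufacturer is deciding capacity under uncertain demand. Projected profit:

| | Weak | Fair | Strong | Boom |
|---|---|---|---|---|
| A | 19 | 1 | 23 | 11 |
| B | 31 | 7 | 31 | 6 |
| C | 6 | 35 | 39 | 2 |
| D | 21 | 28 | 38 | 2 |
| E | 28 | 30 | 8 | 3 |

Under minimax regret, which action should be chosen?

D

Column bests: Weak=31, Fair=35, Strong=39, Boom=11.
A regrets: 12, 34, 16, 0 → max 34
B regrets: 0, 28, 8, 5 → max 28
C regrets: 25, 0, 0, 9 → max 25
D regrets: 10, 7, 1, 9 → max 10
E regrets: 3, 5, 31, 8 → max 31
Smallest max regret = 10 → D.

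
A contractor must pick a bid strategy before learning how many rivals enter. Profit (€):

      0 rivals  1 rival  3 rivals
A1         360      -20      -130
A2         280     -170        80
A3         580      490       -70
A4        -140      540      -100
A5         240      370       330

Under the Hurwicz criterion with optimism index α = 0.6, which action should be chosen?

A3

A1: 0.6·360 + 0.4·(-130) = 164
A2: 0.6·280 + 0.4·(-170) = 100
A3: 0.6·580 + 0.4·(-70) = 320
A4: 0.6·540 + 0.4·(-140) = 268
A5: 0.6·370 + 0.4·240 = 318
Highest Hurwicz score = 320 → A3.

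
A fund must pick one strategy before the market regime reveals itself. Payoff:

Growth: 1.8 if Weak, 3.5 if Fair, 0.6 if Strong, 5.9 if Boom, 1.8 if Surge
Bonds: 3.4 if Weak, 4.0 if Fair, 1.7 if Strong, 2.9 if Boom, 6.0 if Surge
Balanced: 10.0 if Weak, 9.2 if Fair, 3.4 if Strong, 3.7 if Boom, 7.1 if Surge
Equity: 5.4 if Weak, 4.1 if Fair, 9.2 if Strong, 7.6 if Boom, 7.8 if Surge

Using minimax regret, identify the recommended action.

Column bests: Weak=10.0, Fair=9.2, Strong=9.2, Boom=7.6, Surge=7.8.
Growth regrets: 8.2, 5.7, 8.6, 1.7, 6.0 → max 8.6
Bonds regrets: 6.6, 5.2, 7.5, 4.7, 1.8 → max 7.5
Balanced regrets: 0.0, 0.0, 5.8, 3.9, 0.7 → max 5.8
Equity regrets: 4.6, 5.1, 0.0, 0.0, 0.0 → max 5.1
Smallest max regret = 5.1 → Equity.

Equity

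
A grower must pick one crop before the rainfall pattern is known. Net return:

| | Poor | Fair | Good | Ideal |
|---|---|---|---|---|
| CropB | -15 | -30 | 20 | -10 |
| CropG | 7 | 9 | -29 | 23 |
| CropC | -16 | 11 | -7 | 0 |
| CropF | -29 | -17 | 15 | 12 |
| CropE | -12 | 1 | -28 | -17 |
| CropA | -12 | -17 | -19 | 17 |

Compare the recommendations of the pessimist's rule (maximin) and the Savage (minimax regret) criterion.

maximin → CropC; minimax regret → CropC (agree)

Row minima: CropB=-30, CropG=-29, CropC=-16, CropF=-29, CropE=-28, CropA=-19
Best worst-case = -16 → CropC.
Column bests: Poor=7, Fair=11, Good=20, Ideal=23.
CropB regrets: 22, 41, 0, 33 → max 41
CropG regrets: 0, 2, 49, 0 → max 49
CropC regrets: 23, 0, 27, 23 → max 27
CropF regrets: 36, 28, 5, 11 → max 36
CropE regrets: 19, 10, 48, 40 → max 48
CropA regrets: 19, 28, 39, 6 → max 39
Smallest max regret = 27 → CropC.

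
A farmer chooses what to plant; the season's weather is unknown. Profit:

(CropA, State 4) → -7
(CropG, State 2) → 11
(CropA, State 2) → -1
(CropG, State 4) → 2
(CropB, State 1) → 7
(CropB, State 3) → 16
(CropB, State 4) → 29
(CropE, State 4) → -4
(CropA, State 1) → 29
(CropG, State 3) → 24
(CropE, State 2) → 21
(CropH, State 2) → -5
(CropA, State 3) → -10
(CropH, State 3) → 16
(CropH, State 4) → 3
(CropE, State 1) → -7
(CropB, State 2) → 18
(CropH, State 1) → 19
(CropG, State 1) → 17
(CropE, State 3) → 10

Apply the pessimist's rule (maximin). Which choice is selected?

Row minima: CropG=2, CropA=-10, CropE=-7, CropH=-5, CropB=7
Best worst-case = 7 → CropB.

CropB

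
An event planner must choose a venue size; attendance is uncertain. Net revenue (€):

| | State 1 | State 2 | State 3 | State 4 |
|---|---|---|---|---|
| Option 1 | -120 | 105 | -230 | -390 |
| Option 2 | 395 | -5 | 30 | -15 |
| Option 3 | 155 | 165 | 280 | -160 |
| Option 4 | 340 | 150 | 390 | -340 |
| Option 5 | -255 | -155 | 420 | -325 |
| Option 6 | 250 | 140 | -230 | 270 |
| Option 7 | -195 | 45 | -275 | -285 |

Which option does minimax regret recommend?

Option 2

Column bests: State 1=395, State 2=165, State 3=420, State 4=270.
Option 1 regrets: 515, 60, 650, 660 → max 660
Option 2 regrets: 0, 170, 390, 285 → max 390
Option 3 regrets: 240, 0, 140, 430 → max 430
Option 4 regrets: 55, 15, 30, 610 → max 610
Option 5 regrets: 650, 320, 0, 595 → max 650
Option 6 regrets: 145, 25, 650, 0 → max 650
Option 7 regrets: 590, 120, 695, 555 → max 695
Smallest max regret = 390 → Option 2.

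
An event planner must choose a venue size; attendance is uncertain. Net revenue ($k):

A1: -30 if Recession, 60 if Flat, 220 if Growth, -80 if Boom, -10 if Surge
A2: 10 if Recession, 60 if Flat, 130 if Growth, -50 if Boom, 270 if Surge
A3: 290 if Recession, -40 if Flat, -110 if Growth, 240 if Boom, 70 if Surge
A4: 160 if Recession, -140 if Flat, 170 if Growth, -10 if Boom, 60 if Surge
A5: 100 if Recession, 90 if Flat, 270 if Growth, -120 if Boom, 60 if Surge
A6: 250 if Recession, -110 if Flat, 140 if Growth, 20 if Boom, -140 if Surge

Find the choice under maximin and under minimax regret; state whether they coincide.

maximin → A2; minimax regret → A4 (disagree)

Row minima: A1=-80, A2=-50, A3=-110, A4=-140, A5=-120, A6=-140
Best worst-case = -50 → A2.
Column bests: Recession=290, Flat=90, Growth=270, Boom=240, Surge=270.
A1 regrets: 320, 30, 50, 320, 280 → max 320
A2 regrets: 280, 30, 140, 290, 0 → max 290
A3 regrets: 0, 130, 380, 0, 200 → max 380
A4 regrets: 130, 230, 100, 250, 210 → max 250
A5 regrets: 190, 0, 0, 360, 210 → max 360
A6 regrets: 40, 200, 130, 220, 410 → max 410
Smallest max regret = 250 → A4.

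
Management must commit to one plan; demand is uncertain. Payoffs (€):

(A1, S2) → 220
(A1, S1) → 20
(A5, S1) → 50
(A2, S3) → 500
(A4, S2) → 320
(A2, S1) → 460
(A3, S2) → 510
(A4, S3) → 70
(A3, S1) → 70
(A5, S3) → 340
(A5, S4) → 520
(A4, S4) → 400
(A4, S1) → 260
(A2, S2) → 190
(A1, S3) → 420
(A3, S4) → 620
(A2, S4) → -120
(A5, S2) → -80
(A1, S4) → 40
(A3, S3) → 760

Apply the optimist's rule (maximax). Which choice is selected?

Row maxima: A1=420, A2=500, A3=760, A4=400, A5=520
Best best-case = 760 → A3.

A3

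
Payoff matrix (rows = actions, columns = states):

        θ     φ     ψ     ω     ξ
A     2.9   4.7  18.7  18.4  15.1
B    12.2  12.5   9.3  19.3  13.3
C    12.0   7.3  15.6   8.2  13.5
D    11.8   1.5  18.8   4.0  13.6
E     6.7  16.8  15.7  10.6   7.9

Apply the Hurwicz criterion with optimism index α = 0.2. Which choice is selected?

A: 0.2·18.7 + 0.8·2.9 = 6.06
B: 0.2·19.3 + 0.8·9.3 = 11.3
C: 0.2·15.6 + 0.8·7.3 = 8.96
D: 0.2·18.8 + 0.8·1.5 = 4.96
E: 0.2·16.8 + 0.8·6.7 = 8.72
Highest Hurwicz score = 11.3 → B.

B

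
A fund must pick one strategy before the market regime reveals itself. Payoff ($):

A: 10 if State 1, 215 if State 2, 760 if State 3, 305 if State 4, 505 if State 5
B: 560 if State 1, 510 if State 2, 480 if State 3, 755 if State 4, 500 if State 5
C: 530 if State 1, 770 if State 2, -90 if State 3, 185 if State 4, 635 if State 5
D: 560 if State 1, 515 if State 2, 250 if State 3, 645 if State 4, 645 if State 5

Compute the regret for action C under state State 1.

Best payoff under State 1 is 560.
Regret = 560 − 530 = 30.

30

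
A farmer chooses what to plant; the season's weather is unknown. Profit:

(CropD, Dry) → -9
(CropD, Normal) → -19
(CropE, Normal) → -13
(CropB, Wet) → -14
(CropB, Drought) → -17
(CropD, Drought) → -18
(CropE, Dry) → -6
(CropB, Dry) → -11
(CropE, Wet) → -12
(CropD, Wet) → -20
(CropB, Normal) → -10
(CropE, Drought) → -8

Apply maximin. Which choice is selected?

CropE

Row minima: CropE=-13, CropB=-17, CropD=-20
Best worst-case = -13 → CropE.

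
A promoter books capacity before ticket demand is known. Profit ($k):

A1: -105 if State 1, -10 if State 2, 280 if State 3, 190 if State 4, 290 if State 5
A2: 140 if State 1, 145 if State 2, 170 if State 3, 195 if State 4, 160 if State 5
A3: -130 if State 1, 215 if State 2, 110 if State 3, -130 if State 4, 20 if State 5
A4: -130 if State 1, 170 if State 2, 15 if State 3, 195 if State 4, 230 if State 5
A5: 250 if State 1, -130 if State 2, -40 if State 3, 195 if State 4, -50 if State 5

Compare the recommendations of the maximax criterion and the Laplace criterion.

maximax → A1; laplace → A2 (disagree)

Row maxima: A1=290, A2=195, A3=215, A4=230, A5=250
Best best-case = 290 → A1.
Row averages: A1=129, A2=162, A3=17, A4=96, A5=45
Highest average = 162 → A2.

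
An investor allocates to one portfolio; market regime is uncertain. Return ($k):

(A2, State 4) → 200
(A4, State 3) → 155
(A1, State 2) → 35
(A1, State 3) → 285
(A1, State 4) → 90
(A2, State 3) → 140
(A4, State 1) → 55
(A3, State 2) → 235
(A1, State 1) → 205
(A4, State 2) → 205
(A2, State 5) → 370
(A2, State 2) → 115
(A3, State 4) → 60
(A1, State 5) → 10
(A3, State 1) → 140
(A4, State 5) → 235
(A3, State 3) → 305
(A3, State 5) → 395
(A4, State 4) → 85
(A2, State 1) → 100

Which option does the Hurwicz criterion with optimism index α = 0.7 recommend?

A3

A1: 0.7·285 + 0.3·10 = 202.5
A2: 0.7·370 + 0.3·100 = 289
A3: 0.7·395 + 0.3·60 = 294.5
A4: 0.7·235 + 0.3·55 = 181
Highest Hurwicz score = 294.5 → A3.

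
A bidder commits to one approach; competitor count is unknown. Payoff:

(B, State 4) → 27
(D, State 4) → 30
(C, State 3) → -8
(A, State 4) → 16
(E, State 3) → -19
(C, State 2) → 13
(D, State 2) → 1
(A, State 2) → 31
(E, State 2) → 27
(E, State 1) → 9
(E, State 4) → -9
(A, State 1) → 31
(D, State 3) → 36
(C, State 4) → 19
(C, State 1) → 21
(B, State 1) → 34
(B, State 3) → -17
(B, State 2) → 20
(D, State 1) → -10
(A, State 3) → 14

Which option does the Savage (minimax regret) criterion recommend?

Column bests: State 1=34, State 2=31, State 3=36, State 4=30.
A regrets: 3, 0, 22, 14 → max 22
B regrets: 0, 11, 53, 3 → max 53
C regrets: 13, 18, 44, 11 → max 44
D regrets: 44, 30, 0, 0 → max 44
E regrets: 25, 4, 55, 39 → max 55
Smallest max regret = 22 → A.

A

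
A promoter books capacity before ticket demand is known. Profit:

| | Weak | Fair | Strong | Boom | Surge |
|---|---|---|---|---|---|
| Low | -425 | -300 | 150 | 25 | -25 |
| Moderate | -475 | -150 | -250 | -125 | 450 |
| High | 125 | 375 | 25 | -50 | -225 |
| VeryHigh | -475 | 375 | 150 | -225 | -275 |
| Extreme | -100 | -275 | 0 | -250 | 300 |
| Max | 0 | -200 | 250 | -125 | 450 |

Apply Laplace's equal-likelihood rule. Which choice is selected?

Max

Row averages: Low=-115, Moderate=-110, High=50, VeryHigh=-90, Extreme=-65, Max=75
Highest average = 75 → Max.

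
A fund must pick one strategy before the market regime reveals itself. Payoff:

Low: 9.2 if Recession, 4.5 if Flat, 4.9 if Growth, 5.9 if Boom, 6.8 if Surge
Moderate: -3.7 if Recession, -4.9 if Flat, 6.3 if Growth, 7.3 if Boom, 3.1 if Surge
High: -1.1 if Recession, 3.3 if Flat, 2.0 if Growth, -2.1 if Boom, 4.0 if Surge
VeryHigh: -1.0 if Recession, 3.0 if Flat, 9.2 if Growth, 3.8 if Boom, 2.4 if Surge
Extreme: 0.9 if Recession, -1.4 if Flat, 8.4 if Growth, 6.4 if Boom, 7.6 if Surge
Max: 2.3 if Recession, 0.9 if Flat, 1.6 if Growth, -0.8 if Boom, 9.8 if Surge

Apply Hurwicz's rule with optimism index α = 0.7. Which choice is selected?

Low: 0.7·9.2 + 0.3·4.5 = 7.79
Moderate: 0.7·7.3 + 0.3·(-4.9) = 3.64
High: 0.7·4.0 + 0.3·(-2.1) = 2.17
VeryHigh: 0.7·9.2 + 0.3·(-1.0) = 6.14
Extreme: 0.7·8.4 + 0.3·(-1.4) = 5.46
Max: 0.7·9.8 + 0.3·(-0.8) = 6.62
Highest Hurwicz score = 7.79 → Low.

Low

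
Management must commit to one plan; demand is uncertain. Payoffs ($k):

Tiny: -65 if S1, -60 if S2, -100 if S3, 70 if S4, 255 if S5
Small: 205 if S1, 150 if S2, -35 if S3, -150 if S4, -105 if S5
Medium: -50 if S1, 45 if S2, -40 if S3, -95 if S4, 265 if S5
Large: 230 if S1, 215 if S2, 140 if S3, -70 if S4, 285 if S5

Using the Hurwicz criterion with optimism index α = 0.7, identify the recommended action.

Tiny: 0.7·255 + 0.3·(-100) = 148.5
Small: 0.7·205 + 0.3·(-150) = 98.5
Medium: 0.7·265 + 0.3·(-95) = 157
Large: 0.7·285 + 0.3·(-70) = 178.5
Highest Hurwicz score = 178.5 → Large.

Large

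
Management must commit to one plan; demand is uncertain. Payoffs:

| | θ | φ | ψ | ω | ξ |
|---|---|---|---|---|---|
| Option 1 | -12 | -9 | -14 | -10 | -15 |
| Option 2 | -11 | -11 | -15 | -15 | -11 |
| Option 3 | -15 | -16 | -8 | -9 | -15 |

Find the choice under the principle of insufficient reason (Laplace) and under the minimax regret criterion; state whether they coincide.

Row averages: Option 1=-12, Option 2=-12.6, Option 3=-12.6
Highest average = -12 → Option 1.
Column bests: θ=-11, φ=-9, ψ=-8, ω=-9, ξ=-11.
Option 1 regrets: 1, 0, 6, 1, 4 → max 6
Option 2 regrets: 0, 2, 7, 6, 0 → max 7
Option 3 regrets: 4, 7, 0, 0, 4 → max 7
Smallest max regret = 6 → Option 1.

laplace → Option 1; minimax regret → Option 1 (agree)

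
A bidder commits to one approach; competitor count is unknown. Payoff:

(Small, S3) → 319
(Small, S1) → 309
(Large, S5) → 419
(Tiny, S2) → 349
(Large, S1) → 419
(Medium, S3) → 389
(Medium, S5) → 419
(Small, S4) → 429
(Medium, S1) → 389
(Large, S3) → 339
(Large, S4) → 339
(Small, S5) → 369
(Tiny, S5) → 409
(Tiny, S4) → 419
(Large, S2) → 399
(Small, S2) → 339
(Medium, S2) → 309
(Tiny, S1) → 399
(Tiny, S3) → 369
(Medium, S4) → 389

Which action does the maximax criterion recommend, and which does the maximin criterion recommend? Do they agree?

Row maxima: Tiny=419, Small=429, Medium=419, Large=419
Best best-case = 429 → Small.
Row minima: Tiny=349, Small=309, Medium=309, Large=339
Best worst-case = 349 → Tiny.

maximax → Small; maximin → Tiny (disagree)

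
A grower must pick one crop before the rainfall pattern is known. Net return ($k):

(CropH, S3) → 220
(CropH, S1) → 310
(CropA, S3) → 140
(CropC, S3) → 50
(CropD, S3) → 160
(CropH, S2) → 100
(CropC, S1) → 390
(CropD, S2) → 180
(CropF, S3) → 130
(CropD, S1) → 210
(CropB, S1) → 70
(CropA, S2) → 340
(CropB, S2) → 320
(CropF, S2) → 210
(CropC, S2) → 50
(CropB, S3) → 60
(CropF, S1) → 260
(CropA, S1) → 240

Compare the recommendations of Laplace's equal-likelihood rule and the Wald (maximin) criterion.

laplace → CropA; maximin → CropD (disagree)

Row averages: CropB=150, CropF=200, CropH=210, CropA=240, CropC=490/3, CropD=550/3
Highest average = 240 → CropA.
Row minima: CropB=60, CropF=130, CropH=100, CropA=140, CropC=50, CropD=160
Best worst-case = 160 → CropD.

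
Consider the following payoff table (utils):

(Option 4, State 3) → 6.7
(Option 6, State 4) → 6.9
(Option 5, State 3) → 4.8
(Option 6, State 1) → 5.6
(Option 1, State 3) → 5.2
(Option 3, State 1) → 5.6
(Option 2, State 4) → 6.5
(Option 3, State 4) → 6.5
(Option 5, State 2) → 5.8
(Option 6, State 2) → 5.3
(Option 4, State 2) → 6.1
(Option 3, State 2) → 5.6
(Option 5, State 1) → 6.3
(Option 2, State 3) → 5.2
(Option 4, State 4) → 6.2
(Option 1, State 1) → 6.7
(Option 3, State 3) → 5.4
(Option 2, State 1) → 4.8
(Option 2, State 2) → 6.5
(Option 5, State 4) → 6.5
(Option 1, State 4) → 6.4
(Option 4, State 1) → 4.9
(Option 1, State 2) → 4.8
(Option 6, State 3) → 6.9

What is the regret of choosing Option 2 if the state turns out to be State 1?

Best payoff under State 1 is 6.7.
Regret = 6.7 − 4.8 = 1.9.

1.9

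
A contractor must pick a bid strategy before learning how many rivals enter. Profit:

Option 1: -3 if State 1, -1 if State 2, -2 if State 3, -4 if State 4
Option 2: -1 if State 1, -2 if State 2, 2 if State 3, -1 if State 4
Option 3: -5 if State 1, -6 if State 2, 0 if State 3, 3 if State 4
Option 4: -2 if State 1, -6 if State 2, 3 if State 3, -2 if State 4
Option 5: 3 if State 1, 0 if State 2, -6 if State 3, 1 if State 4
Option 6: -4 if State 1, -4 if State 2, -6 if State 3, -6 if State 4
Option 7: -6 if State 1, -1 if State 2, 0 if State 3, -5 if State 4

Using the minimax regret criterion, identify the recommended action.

Column bests: State 1=3, State 2=0, State 3=3, State 4=3.
Option 1 regrets: 6, 1, 5, 7 → max 7
Option 2 regrets: 4, 2, 1, 4 → max 4
Option 3 regrets: 8, 6, 3, 0 → max 8
Option 4 regrets: 5, 6, 0, 5 → max 6
Option 5 regrets: 0, 0, 9, 2 → max 9
Option 6 regrets: 7, 4, 9, 9 → max 9
Option 7 regrets: 9, 1, 3, 8 → max 9
Smallest max regret = 4 → Option 2.

Option 2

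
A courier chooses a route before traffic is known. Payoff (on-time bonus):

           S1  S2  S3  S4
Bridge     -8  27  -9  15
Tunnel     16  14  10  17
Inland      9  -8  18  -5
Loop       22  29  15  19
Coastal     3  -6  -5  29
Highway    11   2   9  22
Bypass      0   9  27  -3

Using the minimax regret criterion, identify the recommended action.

Loop

Column bests: S1=22, S2=29, S3=27, S4=29.
Bridge regrets: 30, 2, 36, 14 → max 36
Tunnel regrets: 6, 15, 17, 12 → max 17
Inland regrets: 13, 37, 9, 34 → max 37
Loop regrets: 0, 0, 12, 10 → max 12
Coastal regrets: 19, 35, 32, 0 → max 35
Highway regrets: 11, 27, 18, 7 → max 27
Bypass regrets: 22, 20, 0, 32 → max 32
Smallest max regret = 12 → Loop.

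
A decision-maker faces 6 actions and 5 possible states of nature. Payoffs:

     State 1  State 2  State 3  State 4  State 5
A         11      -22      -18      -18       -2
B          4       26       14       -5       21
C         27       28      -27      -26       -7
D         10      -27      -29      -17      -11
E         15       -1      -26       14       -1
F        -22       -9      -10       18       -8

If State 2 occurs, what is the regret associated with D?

Best payoff under State 2 is 28.
Regret = 28 − (-27) = 55.

55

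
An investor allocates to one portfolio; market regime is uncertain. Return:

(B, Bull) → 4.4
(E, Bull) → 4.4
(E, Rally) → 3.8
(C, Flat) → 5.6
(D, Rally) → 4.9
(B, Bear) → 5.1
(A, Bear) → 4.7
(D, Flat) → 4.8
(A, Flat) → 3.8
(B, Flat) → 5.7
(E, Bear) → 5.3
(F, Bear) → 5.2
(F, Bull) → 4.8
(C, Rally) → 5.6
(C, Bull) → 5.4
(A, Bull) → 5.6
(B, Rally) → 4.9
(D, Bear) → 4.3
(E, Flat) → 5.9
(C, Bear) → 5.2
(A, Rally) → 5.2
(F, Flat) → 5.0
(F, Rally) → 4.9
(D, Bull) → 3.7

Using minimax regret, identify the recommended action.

Column bests: Bear=5.3, Flat=5.9, Bull=5.6, Rally=5.6.
A regrets: 0.6, 2.1, 0.0, 0.4 → max 2.1
B regrets: 0.2, 0.2, 1.2, 0.7 → max 1.2
C regrets: 0.1, 0.3, 0.2, 0.0 → max 0.3
D regrets: 1.0, 1.1, 1.9, 0.7 → max 1.9
E regrets: 0.0, 0.0, 1.2, 1.8 → max 1.8
F regrets: 0.1, 0.9, 0.8, 0.7 → max 0.9
Smallest max regret = 0.3 → C.

C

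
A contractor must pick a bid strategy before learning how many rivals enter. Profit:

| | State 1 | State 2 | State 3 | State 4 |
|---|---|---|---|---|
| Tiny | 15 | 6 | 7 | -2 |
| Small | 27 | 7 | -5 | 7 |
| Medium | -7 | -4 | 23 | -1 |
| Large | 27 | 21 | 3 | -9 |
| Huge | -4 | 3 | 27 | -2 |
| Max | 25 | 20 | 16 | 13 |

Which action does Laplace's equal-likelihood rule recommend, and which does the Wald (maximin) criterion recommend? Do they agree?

laplace → Max; maximin → Max (agree)

Row averages: Tiny=6.5, Small=9, Medium=2.75, Large=10.5, Huge=6, Max=18.5
Highest average = 18.5 → Max.
Row minima: Tiny=-2, Small=-5, Medium=-7, Large=-9, Huge=-4, Max=13
Best worst-case = 13 → Max.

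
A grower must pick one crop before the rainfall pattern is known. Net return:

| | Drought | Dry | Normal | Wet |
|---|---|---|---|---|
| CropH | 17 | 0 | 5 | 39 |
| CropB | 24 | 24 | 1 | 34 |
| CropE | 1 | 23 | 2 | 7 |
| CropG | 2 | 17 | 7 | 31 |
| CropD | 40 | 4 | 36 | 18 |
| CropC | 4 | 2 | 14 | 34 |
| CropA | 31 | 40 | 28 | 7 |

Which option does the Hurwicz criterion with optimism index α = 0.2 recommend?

CropA

CropH: 0.2·39 + 0.8·0 = 7.8
CropB: 0.2·34 + 0.8·1 = 7.6
CropE: 0.2·23 + 0.8·1 = 5.4
CropG: 0.2·31 + 0.8·2 = 7.8
CropD: 0.2·40 + 0.8·4 = 11.2
CropC: 0.2·34 + 0.8·2 = 8.4
CropA: 0.2·40 + 0.8·7 = 13.6
Highest Hurwicz score = 13.6 → CropA.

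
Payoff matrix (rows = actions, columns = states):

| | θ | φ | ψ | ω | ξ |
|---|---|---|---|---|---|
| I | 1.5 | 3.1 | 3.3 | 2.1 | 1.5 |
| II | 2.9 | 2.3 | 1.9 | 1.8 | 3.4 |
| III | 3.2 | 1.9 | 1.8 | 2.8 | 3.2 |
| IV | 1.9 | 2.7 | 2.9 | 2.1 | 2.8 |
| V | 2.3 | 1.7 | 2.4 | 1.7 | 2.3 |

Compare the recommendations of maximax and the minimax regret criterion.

Row maxima: I=3.3, II=3.4, III=3.2, IV=2.9, V=2.4
Best best-case = 3.4 → II.
Column bests: θ=3.2, φ=3.1, ψ=3.3, ω=2.8, ξ=3.4.
I regrets: 1.7, 0.0, 0.0, 0.7, 1.9 → max 1.9
II regrets: 0.3, 0.8, 1.4, 1.0, 0.0 → max 1.4
III regrets: 0.0, 1.2, 1.5, 0.0, 0.2 → max 1.5
IV regrets: 1.3, 0.4, 0.4, 0.7, 0.6 → max 1.3
V regrets: 0.9, 1.4, 0.9, 1.1, 1.1 → max 1.4
Smallest max regret = 1.3 → IV.

maximax → II; minimax regret → IV (disagree)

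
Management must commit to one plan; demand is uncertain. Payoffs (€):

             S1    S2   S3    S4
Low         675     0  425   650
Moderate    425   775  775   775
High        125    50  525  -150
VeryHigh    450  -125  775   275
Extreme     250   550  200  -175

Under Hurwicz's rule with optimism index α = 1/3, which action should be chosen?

Low: 1/3·675 + 2/3·0 = 225
Moderate: 1/3·775 + 2/3·425 = 1625/3
High: 1/3·525 + 2/3·(-150) = 75
VeryHigh: 1/3·775 + 2/3·(-125) = 175
Extreme: 1/3·550 + 2/3·(-175) = 200/3
Highest Hurwicz score = 1625/3 → Moderate.

Moderate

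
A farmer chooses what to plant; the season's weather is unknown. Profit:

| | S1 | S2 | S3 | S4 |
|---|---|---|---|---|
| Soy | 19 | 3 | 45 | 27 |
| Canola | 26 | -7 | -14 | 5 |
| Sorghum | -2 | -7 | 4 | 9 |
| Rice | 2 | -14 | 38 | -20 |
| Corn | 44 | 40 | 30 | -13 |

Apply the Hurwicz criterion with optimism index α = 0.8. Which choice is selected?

Soy

Soy: 0.8·45 + 0.2·3 = 36.6
Canola: 0.8·26 + 0.2·(-14) = 18
Sorghum: 0.8·9 + 0.2·(-7) = 5.8
Rice: 0.8·38 + 0.2·(-20) = 26.4
Corn: 0.8·44 + 0.2·(-13) = 32.6
Highest Hurwicz score = 36.6 → Soy.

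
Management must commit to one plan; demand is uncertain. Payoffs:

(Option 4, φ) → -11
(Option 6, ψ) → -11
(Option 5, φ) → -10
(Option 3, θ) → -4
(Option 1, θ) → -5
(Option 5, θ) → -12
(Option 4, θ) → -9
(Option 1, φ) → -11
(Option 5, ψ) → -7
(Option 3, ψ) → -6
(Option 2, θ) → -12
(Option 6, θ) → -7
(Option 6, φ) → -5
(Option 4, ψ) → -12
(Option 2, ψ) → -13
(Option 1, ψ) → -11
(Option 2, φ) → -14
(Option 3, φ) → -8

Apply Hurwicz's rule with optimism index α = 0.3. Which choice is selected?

Option 3

Option 1: 0.3·(-5) + 0.7·(-11) = -9.2
Option 2: 0.3·(-12) + 0.7·(-14) = -13.4
Option 3: 0.3·(-4) + 0.7·(-8) = -6.8
Option 4: 0.3·(-9) + 0.7·(-12) = -11.1
Option 5: 0.3·(-7) + 0.7·(-12) = -10.5
Option 6: 0.3·(-5) + 0.7·(-11) = -9.2
Highest Hurwicz score = -6.8 → Option 3.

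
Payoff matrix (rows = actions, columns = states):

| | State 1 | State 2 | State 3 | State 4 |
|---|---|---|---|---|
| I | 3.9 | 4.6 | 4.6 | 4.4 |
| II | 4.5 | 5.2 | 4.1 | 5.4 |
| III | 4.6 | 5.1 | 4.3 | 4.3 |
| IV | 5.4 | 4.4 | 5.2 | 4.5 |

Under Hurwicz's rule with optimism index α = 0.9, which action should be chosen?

IV

I: 0.9·4.6 + 0.1·3.9 = 4.53
II: 0.9·5.4 + 0.1·4.1 = 5.27
III: 0.9·5.1 + 0.1·4.3 = 5.02
IV: 0.9·5.4 + 0.1·4.4 = 5.3
Highest Hurwicz score = 5.3 → IV.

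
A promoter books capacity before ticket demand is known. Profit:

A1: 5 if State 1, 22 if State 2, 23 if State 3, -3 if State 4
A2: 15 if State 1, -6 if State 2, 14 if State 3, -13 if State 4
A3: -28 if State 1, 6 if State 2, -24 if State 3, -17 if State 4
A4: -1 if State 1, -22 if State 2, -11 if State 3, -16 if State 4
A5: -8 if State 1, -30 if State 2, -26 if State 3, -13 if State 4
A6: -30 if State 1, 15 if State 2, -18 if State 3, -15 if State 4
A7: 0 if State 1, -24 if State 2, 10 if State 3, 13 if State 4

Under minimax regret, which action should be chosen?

A1

Column bests: State 1=15, State 2=22, State 3=23, State 4=13.
A1 regrets: 10, 0, 0, 16 → max 16
A2 regrets: 0, 28, 9, 26 → max 28
A3 regrets: 43, 16, 47, 30 → max 47
A4 regrets: 16, 44, 34, 29 → max 44
A5 regrets: 23, 52, 49, 26 → max 52
A6 regrets: 45, 7, 41, 28 → max 45
A7 regrets: 15, 46, 13, 0 → max 46
Smallest max regret = 16 → A1.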